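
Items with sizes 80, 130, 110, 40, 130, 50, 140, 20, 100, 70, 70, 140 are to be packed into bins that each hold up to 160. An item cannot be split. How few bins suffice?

8

Total = 140 + 140 + 130 + 130 + 110 + 100 + 80 + 70 + 70 + 50 + 40 + 20 = 1080.
Lower bound: ⌈1080/160⌉ = 7 bins.
A packing using 8 bins:
  bin 1: 140 + 20 = 160
  bin 2: 140 = 140
  bin 3: 130 = 130
  bin 4: 130 = 130
  bin 5: 110 + 50 = 160
  bin 6: 100 + 40 = 140
  bin 7: 80 + 70 = 150
  bin 8: 70 = 70
No arrangement into 7 bins stays within capacity, so 8 is optimal.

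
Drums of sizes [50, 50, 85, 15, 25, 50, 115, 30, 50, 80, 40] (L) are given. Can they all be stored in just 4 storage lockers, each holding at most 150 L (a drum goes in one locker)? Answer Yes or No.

A valid assignment using 4 storage lockers:
  locker 1: 115 + 30 = 145
  locker 2: 85 + 50 + 15 = 150
  locker 3: 80 + 40 + 25 = 145
  locker 4: 50 + 50 + 50 = 150
Every load is within 150 L, so 4 storage lockers suffice.

Yes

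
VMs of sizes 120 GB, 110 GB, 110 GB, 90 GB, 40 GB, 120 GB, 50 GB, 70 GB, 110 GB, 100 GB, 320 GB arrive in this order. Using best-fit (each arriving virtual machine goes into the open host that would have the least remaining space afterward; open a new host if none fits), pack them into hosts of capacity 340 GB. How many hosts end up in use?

  120 → host 1 (new)  [load 120/340]
  110 → host 1  [load 230/340]
  110 → host 1  [load 340/340]
  90 → host 2 (new)  [load 90/340]
  40 → host 2  [load 130/340]
  120 → host 2  [load 250/340]
  50 → host 2  [load 300/340]
  70 → host 3 (new)  [load 70/340]
  110 → host 3  [load 180/340]
  100 → host 3  [load 280/340]
  320 → host 4 (new)  [load 320/340]
4 hosts opened.

4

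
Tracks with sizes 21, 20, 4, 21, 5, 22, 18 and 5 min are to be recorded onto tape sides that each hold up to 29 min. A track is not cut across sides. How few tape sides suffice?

5

Total = 22 + 21 + 21 + 20 + 18 + 5 + 5 + 4 = 116 min.
Lower bound: ⌈116/29⌉ = 4 tape sides.
Also, 5 tracks each exceed 29/2 min, and no two of those can share a side, so at least 5 tape sides are needed.
A packing using 5 tape sides:
  side 1: 22 + 5 = 27
  side 2: 21 + 5 = 26
  side 3: 21 + 4 = 25
  side 4: 20 = 20
  side 5: 18 = 18
This matches the lower bound, so 5 is optimal.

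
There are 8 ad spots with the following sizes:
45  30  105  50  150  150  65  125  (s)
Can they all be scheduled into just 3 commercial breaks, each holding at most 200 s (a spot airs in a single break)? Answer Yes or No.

Total = 720 s; ⌈720/200⌉ = 4.
At least 4 commercial breaks are required, but only 3 are allowed.

No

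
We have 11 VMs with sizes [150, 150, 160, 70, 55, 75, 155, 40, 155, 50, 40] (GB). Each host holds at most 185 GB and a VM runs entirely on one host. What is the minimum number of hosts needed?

7

Total = 160 + 155 + 155 + 150 + 150 + 75 + 70 + 55 + 50 + 40 + 40 = 1100 GB.
Lower bound: ⌈1100/185⌉ = 6 hosts.
A packing using 7 hosts:
  host 1: 160 = 160
  host 2: 155 = 155
  host 3: 155 = 155
  host 4: 150 = 150
  host 5: 150 = 150
  host 6: 75 + 70 + 40 = 185
  host 7: 55 + 50 + 40 = 145
No arrangement into 6 hosts stays within capacity, so 7 is optimal.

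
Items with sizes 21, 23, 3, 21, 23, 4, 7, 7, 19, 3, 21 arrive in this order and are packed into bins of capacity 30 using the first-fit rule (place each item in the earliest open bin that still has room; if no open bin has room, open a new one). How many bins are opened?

  21 → bin 1 (new)  [load 21/30]
  23 → bin 2 (new)  [load 23/30]
  3 → bin 1  [load 24/30]
  21 → bin 3 (new)  [load 21/30]
  23 → bin 4 (new)  [load 23/30]
  4 → bin 1  [load 28/30]
  7 → bin 2  [load 30/30]
  7 → bin 3  [load 28/30]
  19 → bin 5 (new)  [load 19/30]
  3 → bin 4  [load 26/30]
  21 → bin 6 (new)  [load 21/30]
6 bins opened.

6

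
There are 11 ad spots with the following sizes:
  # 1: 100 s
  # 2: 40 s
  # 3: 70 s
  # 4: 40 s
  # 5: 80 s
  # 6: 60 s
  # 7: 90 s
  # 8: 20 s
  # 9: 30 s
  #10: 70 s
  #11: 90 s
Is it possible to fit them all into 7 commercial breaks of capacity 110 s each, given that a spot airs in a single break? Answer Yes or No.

Yes

A valid assignment using 7 commercial breaks:
  break 1: 100 = 100
  break 2: 90 + 20 = 110
  break 3: 90 = 90
  break 4: 80 + 30 = 110
  break 5: 70 + 40 = 110
  break 6: 70 + 40 = 110
  break 7: 60 = 60
Every load is within 110 s, so 7 commercial breaks suffice.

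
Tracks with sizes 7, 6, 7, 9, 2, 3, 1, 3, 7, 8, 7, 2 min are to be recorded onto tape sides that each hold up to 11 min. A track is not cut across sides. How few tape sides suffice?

7

Total = 9 + 8 + 7 + 7 + 7 + 7 + 6 + 3 + 3 + 2 + 2 + 1 = 62 min.
Lower bound: ⌈62/11⌉ = 6 tape sides.
Also, 7 tracks each exceed 11/2 min, and no two of those can share a side, so at least 7 tape sides are needed.
A packing using 7 tape sides:
  side 1: 9 + 2 = 11
  side 2: 8 + 3 = 11
  side 3: 7 + 3 + 1 = 11
  side 4: 7 + 2 = 9
  side 5: 7 = 7
  side 6: 7 = 7
  side 7: 6 = 6
This matches the lower bound, so 7 is optimal.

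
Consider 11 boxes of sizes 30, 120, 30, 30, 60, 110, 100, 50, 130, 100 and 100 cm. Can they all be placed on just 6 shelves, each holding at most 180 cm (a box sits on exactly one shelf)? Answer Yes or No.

A valid assignment using 6 shelves:
  shelf 1: 130 + 50 = 180
  shelf 2: 120 + 60 = 180
  shelf 3: 110 + 30 + 30 = 170
  shelf 4: 100 + 30 = 130
  shelf 5: 100 = 100
  shelf 6: 100 = 100
Every load is within 180 cm, so 6 shelves suffice.

Yes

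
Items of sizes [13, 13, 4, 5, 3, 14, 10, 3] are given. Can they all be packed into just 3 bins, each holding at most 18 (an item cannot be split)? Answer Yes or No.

No

Total = 65; ⌈65/18⌉ = 4.
At least 4 bins are required, but only 3 are allowed.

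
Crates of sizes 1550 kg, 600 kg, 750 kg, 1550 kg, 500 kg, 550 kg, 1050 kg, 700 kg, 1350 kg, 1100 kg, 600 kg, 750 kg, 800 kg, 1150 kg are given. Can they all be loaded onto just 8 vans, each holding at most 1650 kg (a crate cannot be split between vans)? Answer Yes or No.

No

Total = 13000 kg; ⌈13000/1650⌉ = 8.
The bound of 8 does not rule out 8, but exhaustive search shows no assignment into 8 vans of capacity 1650 kg exists — the minimum is 9.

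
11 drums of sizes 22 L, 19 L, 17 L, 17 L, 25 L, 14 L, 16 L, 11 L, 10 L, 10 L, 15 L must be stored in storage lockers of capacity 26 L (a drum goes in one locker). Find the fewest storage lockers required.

Total = 25 + 22 + 19 + 17 + 17 + 16 + 15 + 14 + 11 + 10 + 10 = 176 L.
Lower bound: ⌈176/26⌉ = 7 storage lockers.
Also, 8 drums each exceed 13 L, and no two of those can share a locker, so at least 8 storage lockers are needed.
A packing using 8 storage lockers:
  locker 1: 25 = 25
  locker 2: 22 = 22
  locker 3: 19 = 19
  locker 4: 17 = 17
  locker 5: 17 = 17
  locker 6: 16 + 10 = 26
  locker 7: 15 + 11 = 26
  locker 8: 14 + 10 = 24
This matches the lower bound, so 8 is optimal.

8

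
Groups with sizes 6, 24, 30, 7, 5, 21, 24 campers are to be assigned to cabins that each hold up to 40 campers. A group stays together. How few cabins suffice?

Total = 30 + 24 + 24 + 21 + 7 + 6 + 5 = 117 campers.
Lower bound: ⌈117/40⌉ = 3 cabins.
Also, 4 groups each exceed 20 campers, and no two of those can share a cabin, so at least 4 cabins are needed.
A packing using 4 cabins:
  cabin 1: 30 + 7 = 37
  cabin 2: 24 + 6 + 5 = 35
  cabin 3: 24 = 24
  cabin 4: 21 = 21
This matches the lower bound, so 4 is optimal.

4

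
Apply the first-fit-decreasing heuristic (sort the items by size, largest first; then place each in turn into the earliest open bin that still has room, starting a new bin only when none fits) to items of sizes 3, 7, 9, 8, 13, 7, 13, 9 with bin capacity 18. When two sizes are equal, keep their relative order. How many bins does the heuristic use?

5

Sorted descending: 13, 13, 9, 9, 8, 7, 7, 3.
  13 → bin 1 (new)  [load 13/18]
  13 → bin 2 (new)  [load 13/18]
  9 → bin 3 (new)  [load 9/18]
  9 → bin 3  [load 18/18]
  8 → bin 4 (new)  [load 8/18]
  7 → bin 4  [load 15/18]
  7 → bin 5 (new)  [load 7/18]
  3 → bin 1  [load 16/18]
5 bins opened.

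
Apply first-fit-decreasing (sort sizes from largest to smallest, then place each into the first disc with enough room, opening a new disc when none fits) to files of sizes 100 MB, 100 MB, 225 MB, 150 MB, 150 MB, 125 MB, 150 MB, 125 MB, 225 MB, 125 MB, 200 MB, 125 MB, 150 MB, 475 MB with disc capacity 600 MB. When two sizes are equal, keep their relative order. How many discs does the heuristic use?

Sorted descending: 475, 225, 225, 200, 150, 150, 150, 150, 125, 125, 125, 125, 100, 100.
  475 → disc 1 (new)  [load 475/600]
  225 → disc 2 (new)  [load 225/600]
  225 → disc 2  [load 450/600]
  200 → disc 3 (new)  [load 200/600]
  150 → disc 2  [load 600/600]
  150 → disc 3  [load 350/600]
  150 → disc 3  [load 500/600]
  150 → disc 4 (new)  [load 150/600]
  125 → disc 1  [load 600/600]
  125 → disc 4  [load 275/600]
  125 → disc 4  [load 400/600]
  125 → disc 4  [load 525/600]
  100 → disc 3  [load 600/600]
  100 → disc 5 (new)  [load 100/600]
5 discs opened.

5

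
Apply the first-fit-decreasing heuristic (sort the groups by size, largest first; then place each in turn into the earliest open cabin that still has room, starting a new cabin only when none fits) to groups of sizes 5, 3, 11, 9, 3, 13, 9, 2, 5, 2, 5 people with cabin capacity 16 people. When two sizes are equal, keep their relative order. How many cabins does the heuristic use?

5

Sorted descending: 13, 11, 9, 9, 5, 5, 5, 3, 3, 2, 2.
  13 → cabin 1 (new)  [load 13/16]
  11 → cabin 2 (new)  [load 11/16]
  9 → cabin 3 (new)  [load 9/16]
  9 → cabin 4 (new)  [load 9/16]
  5 → cabin 2  [load 16/16]
  5 → cabin 3  [load 14/16]
  5 → cabin 4  [load 14/16]
  3 → cabin 1  [load 16/16]
  3 → cabin 5 (new)  [load 3/16]
  2 → cabin 3  [load 16/16]
  2 → cabin 4  [load 16/16]
5 cabins opened.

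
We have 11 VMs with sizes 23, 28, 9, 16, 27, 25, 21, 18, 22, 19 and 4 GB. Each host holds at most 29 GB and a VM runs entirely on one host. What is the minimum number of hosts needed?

9

Total = 28 + 27 + 25 + 23 + 22 + 21 + 19 + 18 + 16 + 9 + 4 = 212 GB.
Lower bound: ⌈212/29⌉ = 8 hosts.
Also, 9 VMs each exceed 29/2 GB, and no two of those can share a host, so at least 9 hosts are needed.
A packing using 9 hosts:
  host 1: 28 = 28
  host 2: 27 = 27
  host 3: 25 + 4 = 29
  host 4: 23 = 23
  host 5: 22 = 22
  host 6: 21 = 21
  host 7: 19 + 9 = 28
  host 8: 18 = 18
  host 9: 16 = 16
This matches the lower bound, so 9 is optimal.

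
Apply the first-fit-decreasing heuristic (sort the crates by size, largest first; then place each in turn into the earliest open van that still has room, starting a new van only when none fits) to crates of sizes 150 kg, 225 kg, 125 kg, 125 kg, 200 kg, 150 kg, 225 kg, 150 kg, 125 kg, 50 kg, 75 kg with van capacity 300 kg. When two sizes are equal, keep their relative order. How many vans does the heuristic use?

6

Sorted descending: 225, 225, 200, 150, 150, 150, 125, 125, 125, 75, 50.
  225 → van 1 (new)  [load 225/300]
  225 → van 2 (new)  [load 225/300]
  200 → van 3 (new)  [load 200/300]
  150 → van 4 (new)  [load 150/300]
  150 → van 4  [load 300/300]
  150 → van 5 (new)  [load 150/300]
  125 → van 5  [load 275/300]
  125 → van 6 (new)  [load 125/300]
  125 → van 6  [load 250/300]
  75 → van 1  [load 300/300]
  50 → van 2  [load 275/300]
6 vans opened.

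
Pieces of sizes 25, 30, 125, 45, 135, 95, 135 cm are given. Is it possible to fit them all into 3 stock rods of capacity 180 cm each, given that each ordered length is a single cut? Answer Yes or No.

No

Total = 590 cm; ⌈590/180⌉ = 4.
At least 4 stock rods are required, but only 3 are allowed.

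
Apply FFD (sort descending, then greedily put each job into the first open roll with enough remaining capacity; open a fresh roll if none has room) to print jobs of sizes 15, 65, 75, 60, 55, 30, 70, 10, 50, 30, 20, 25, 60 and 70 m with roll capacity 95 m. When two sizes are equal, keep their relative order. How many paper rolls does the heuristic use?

Sorted descending: 75, 70, 70, 65, 60, 60, 55, 50, 30, 30, 25, 20, 15, 10.
  75 → roll 1 (new)  [load 75/95]
  70 → roll 2 (new)  [load 70/95]
  70 → roll 3 (new)  [load 70/95]
  65 → roll 4 (new)  [load 65/95]
  60 → roll 5 (new)  [load 60/95]
  60 → roll 6 (new)  [load 60/95]
  55 → roll 7 (new)  [load 55/95]
  50 → roll 8 (new)  [load 50/95]
  30 → roll 4  [load 95/95]
  30 → roll 5  [load 90/95]
  25 → roll 2  [load 95/95]
  20 → roll 1  [load 95/95]
  15 → roll 3  [load 85/95]
  10 → roll 3  [load 95/95]
8 paper rolls opened.

8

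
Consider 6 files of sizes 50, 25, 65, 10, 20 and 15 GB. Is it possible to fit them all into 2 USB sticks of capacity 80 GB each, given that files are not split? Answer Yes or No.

Total = 185 GB; ⌈185/80⌉ = 3.
At least 3 USB sticks are required, but only 2 are allowed.

No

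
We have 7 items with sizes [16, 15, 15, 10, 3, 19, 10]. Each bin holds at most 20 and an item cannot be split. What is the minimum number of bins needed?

Total = 19 + 16 + 15 + 15 + 10 + 10 + 3 = 88.
Lower bound: ⌈88/20⌉ = 5 bins.
A packing using 5 bins:
  bin 1: 19 = 19
  bin 2: 16 + 3 = 19
  bin 3: 15 = 15
  bin 4: 15 = 15
  bin 5: 10 + 10 = 20
This matches the lower bound, so 5 is optimal.

5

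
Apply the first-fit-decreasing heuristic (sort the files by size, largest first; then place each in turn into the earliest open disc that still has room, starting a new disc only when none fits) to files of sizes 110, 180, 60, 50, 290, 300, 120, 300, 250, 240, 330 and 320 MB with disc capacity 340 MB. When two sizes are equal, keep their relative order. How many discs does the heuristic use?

9

Sorted descending: 330, 320, 300, 300, 290, 250, 240, 180, 120, 110, 60, 50.
  330 → disc 1 (new)  [load 330/340]
  320 → disc 2 (new)  [load 320/340]
  300 → disc 3 (new)  [load 300/340]
  300 → disc 4 (new)  [load 300/340]
  290 → disc 5 (new)  [load 290/340]
  250 → disc 6 (new)  [load 250/340]
  240 → disc 7 (new)  [load 240/340]
  180 → disc 8 (new)  [load 180/340]
  120 → disc 8  [load 300/340]
  110 → disc 9 (new)  [load 110/340]
  60 → disc 6  [load 310/340]
  50 → disc 5  [load 340/340]
9 discs opened.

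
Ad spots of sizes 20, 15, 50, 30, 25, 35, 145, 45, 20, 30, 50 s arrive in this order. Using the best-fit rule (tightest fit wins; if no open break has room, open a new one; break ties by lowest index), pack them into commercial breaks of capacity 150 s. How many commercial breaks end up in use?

  20 → break 1 (new)  [load 20/150]
  15 → break 1  [load 35/150]
  50 → break 1  [load 85/150]
  30 → break 1  [load 115/150]
  25 → break 1  [load 140/150]
  35 → break 2 (new)  [load 35/150]
  145 → break 3 (new)  [load 145/150]
  45 → break 2  [load 80/150]
  20 → break 2  [load 100/150]
  30 → break 2  [load 130/150]
  50 → break 4 (new)  [load 50/150]
4 commercial breaks opened.

4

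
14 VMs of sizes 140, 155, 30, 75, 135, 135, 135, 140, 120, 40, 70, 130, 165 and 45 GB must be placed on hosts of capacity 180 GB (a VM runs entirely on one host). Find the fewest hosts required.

Total = 165 + 155 + 140 + 140 + 135 + 135 + 135 + 130 + 120 + 75 + 70 + 45 + 40 + 30 = 1515 GB.
Lower bound: ⌈1515/180⌉ = 9 hosts.
A packing using 10 hosts:
  host 1: 165 = 165
  host 2: 155 = 155
  host 3: 140 + 40 = 180
  host 4: 140 + 30 = 170
  host 5: 135 + 45 = 180
  host 6: 135 = 135
  host 7: 135 = 135
  host 8: 130 = 130
  host 9: 120 = 120
  host 10: 75 + 70 = 145
No arrangement into 9 hosts stays within capacity, so 10 is optimal.

10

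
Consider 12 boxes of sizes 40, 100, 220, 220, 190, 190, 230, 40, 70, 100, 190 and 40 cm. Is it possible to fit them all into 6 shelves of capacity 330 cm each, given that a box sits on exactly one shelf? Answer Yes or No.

A valid assignment using 6 shelves:
  shelf 1: 230 + 100 = 330
  shelf 2: 220 + 100 = 320
  shelf 3: 220 + 70 + 40 = 330
  shelf 4: 190 + 40 + 40 = 270
  shelf 5: 190 = 190
  shelf 6: 190 = 190
Every load is within 330 cm, so 6 shelves suffice.

Yes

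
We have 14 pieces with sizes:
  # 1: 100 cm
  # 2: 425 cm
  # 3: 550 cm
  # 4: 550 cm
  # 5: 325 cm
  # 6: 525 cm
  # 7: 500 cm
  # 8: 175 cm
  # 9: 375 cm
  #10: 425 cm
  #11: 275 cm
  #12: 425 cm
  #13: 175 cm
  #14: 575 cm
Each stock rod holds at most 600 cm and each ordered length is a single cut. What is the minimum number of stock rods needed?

Total = 575 + 550 + 550 + 525 + 500 + 425 + 425 + 425 + 375 + 325 + 275 + 175 + 175 + 100 = 5400 cm.
Lower bound: ⌈5400/600⌉ = 9 stock rods.
Also, 10 pieces each exceed 300 cm, and no two of those can share a stock rod, so at least 10 stock rods are needed.
A packing using 10 stock rods:
  stock rod 1: 575 = 575
  stock rod 2: 550 = 550
  stock rod 3: 550 = 550
  stock rod 4: 525 = 525
  stock rod 5: 500 + 100 = 600
  stock rod 6: 425 + 175 = 600
  stock rod 7: 425 + 175 = 600
  stock rod 8: 425 = 425
  stock rod 9: 375 = 375
  stock rod 10: 325 + 275 = 600
This matches the lower bound, so 10 is optimal.

10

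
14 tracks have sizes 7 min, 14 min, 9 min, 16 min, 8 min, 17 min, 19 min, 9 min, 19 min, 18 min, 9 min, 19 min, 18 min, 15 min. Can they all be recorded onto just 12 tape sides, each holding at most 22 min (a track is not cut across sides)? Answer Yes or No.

Yes

A valid assignment using 11 tape sides:
  side 1: 19 = 19
  side 2: 19 = 19
  side 3: 19 = 19
  side 4: 18 = 18
  side 5: 18 = 18
  side 6: 17 = 17
  side 7: 16 = 16
  side 8: 15 + 7 = 22
  side 9: 14 + 8 = 22
  side 10: 9 + 9 = 18
  side 11: 9 = 9
That uses only 11 ≤ 12, so 12 tape sides are enough.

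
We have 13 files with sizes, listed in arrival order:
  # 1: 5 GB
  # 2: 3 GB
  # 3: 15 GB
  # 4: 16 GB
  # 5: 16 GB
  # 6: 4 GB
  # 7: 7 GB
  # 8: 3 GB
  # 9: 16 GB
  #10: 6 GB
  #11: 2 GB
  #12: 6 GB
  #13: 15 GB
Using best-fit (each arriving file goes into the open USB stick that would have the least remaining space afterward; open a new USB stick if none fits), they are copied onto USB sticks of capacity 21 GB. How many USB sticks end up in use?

  5 → USB stick 1 (new)  [load 5/21]
  3 → USB stick 1  [load 8/21]
  15 → USB stick 2 (new)  [load 15/21]
  16 → USB stick 3 (new)  [load 16/21]
  16 → USB stick 4 (new)  [load 16/21]
  4 → USB stick 3  [load 20/21]
  7 → USB stick 1  [load 15/21]
  3 → USB stick 4  [load 19/21]
  16 → USB stick 5 (new)  [load 16/21]
  6 → USB stick 1  [load 21/21]
  2 → USB stick 4  [load 21/21]
  6 → USB stick 2  [load 21/21]
  15 → USB stick 6 (new)  [load 15/21]
6 USB sticks opened.

6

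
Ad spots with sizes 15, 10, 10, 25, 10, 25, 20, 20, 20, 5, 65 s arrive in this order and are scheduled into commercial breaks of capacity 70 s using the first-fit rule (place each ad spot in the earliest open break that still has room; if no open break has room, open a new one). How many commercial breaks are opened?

  15 → break 1 (new)  [load 15/70]
  10 → break 1  [load 25/70]
  10 → break 1  [load 35/70]
  25 → break 1  [load 60/70]
  10 → break 1  [load 70/70]
  25 → break 2 (new)  [load 25/70]
  20 → break 2  [load 45/70]
  20 → break 2  [load 65/70]
  20 → break 3 (new)  [load 20/70]
  5 → break 2  [load 70/70]
  65 → break 4 (new)  [load 65/70]
4 commercial breaks opened.

4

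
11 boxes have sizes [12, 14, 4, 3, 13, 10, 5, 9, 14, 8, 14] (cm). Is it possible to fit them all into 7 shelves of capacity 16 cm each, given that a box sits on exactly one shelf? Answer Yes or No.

No

Total = 106 cm; ⌈106/16⌉ = 7.
The bound of 7 does not rule out 7, but exhaustive search shows no assignment into 7 shelves of capacity 16 cm exists — the minimum is 8.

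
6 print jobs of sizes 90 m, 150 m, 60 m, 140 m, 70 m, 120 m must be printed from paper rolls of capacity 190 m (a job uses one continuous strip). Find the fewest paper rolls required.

4

Total = 150 + 140 + 120 + 90 + 70 + 60 = 630 m.
Lower bound: ⌈630/190⌉ = 4 paper rolls.
A packing using 4 paper rolls:
  roll 1: 150 = 150
  roll 2: 140 = 140
  roll 3: 120 + 70 = 190
  roll 4: 90 + 60 = 150
This matches the lower bound, so 4 is optimal.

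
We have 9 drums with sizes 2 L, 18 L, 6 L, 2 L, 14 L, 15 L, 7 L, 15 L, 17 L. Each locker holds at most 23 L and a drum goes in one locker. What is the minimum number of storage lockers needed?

Total = 18 + 17 + 15 + 15 + 14 + 7 + 6 + 2 + 2 = 96 L.
Lower bound: ⌈96/23⌉ = 5 storage lockers.
A packing using 5 storage lockers:
  locker 1: 18 + 2 + 2 = 22
  locker 2: 17 + 6 = 23
  locker 3: 15 + 7 = 22
  locker 4: 15 = 15
  locker 5: 14 = 14
This matches the lower bound, so 5 is optimal.

5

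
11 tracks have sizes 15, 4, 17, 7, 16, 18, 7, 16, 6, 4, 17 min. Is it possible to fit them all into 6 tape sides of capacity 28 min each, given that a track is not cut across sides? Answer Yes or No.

Yes

A valid assignment using 6 tape sides:
  side 1: 18 + 7 = 25
  side 2: 17 + 7 + 4 = 28
  side 3: 17 + 6 + 4 = 27
  side 4: 16 = 16
  side 5: 16 = 16
  side 6: 15 = 15
Every load is within 28 min, so 6 tape sides suffice.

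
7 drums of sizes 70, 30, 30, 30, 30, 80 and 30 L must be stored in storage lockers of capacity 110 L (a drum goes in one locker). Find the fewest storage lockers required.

Total = 80 + 70 + 30 + 30 + 30 + 30 + 30 = 300 L.
Lower bound: ⌈300/110⌉ = 3 storage lockers.
A packing using 3 storage lockers:
  locker 1: 80 + 30 = 110
  locker 2: 70 + 30 = 100
  locker 3: 30 + 30 + 30 = 90
This matches the lower bound, so 3 is optimal.

3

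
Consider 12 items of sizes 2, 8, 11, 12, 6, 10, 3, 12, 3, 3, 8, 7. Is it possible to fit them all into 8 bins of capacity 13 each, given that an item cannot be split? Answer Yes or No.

A valid assignment using 7 bins:
  bin 1: 12 = 12
  bin 2: 12 = 12
  bin 3: 11 + 2 = 13
  bin 4: 10 + 3 = 13
  bin 5: 8 + 3 = 11
  bin 6: 8 + 3 = 11
  bin 7: 7 + 6 = 13
That uses only 7 ≤ 8, so 8 bins are enough.

Yes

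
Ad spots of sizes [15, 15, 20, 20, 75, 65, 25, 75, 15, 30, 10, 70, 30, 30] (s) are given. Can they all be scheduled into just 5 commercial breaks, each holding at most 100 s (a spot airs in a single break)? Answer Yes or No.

Yes

A valid assignment using 5 commercial breaks:
  break 1: 75 + 25 = 100
  break 2: 75 + 15 + 10 = 100
  break 3: 70 + 30 = 100
  break 4: 65 + 30 = 95
  break 5: 30 + 20 + 20 + 15 + 15 = 100
Every load is within 100 s, so 5 commercial breaks suffice.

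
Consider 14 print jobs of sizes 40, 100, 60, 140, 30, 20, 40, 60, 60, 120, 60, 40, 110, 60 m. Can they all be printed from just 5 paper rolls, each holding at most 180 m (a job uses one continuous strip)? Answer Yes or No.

No

Total = 940 m; ⌈940/180⌉ = 6.
At least 6 paper rolls are required, but only 5 are allowed.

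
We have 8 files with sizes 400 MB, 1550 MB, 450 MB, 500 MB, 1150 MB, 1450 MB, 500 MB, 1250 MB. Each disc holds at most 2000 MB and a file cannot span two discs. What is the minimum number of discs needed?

Total = 1550 + 1450 + 1250 + 1150 + 500 + 500 + 450 + 400 = 7250 MB.
Lower bound: ⌈7250/2000⌉ = 4 discs.
A packing using 4 discs:
  disc 1: 1550 + 450 = 2000
  disc 2: 1450 + 500 = 1950
  disc 3: 1250 + 500 = 1750
  disc 4: 1150 + 400 = 1550
This matches the lower bound, so 4 is optimal.

4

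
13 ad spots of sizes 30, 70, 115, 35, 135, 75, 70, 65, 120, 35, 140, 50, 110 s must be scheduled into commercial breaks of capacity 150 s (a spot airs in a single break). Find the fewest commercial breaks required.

8

Total = 140 + 135 + 120 + 115 + 110 + 75 + 70 + 70 + 65 + 50 + 35 + 35 + 30 = 1050 s.
Lower bound: ⌈1050/150⌉ = 7 commercial breaks.
A packing using 8 commercial breaks:
  break 1: 140 = 140
  break 2: 135 = 135
  break 3: 120 + 30 = 150
  break 4: 115 + 35 = 150
  break 5: 110 + 35 = 145
  break 6: 75 + 70 = 145
  break 7: 70 + 65 = 135
  break 8: 50 = 50
No arrangement into 7 commercial breaks stays within capacity, so 8 is optimal.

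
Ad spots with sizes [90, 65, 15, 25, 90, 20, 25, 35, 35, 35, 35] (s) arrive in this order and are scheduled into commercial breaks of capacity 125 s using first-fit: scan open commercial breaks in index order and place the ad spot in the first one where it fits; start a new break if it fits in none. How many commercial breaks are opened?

  90 → break 1 (new)  [load 90/125]
  65 → break 2 (new)  [load 65/125]
  15 → break 1  [load 105/125]
  25 → break 2  [load 90/125]
  90 → break 3 (new)  [load 90/125]
  20 → break 1  [load 125/125]
  25 → break 2  [load 115/125]
  35 → break 3  [load 125/125]
  35 → break 4 (new)  [load 35/125]
  35 → break 4  [load 70/125]
  35 → break 4  [load 105/125]
4 commercial breaks opened.

4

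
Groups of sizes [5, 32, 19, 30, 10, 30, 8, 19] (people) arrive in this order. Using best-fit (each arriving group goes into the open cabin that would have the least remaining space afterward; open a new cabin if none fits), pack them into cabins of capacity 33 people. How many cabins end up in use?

5

  5 → cabin 1 (new)  [load 5/33]
  32 → cabin 2 (new)  [load 32/33]
  19 → cabin 1  [load 24/33]
  30 → cabin 3 (new)  [load 30/33]
  10 → cabin 4 (new)  [load 10/33]
  30 → cabin 5 (new)  [load 30/33]
  8 → cabin 1  [load 32/33]
  19 → cabin 4  [load 29/33]
5 cabins opened.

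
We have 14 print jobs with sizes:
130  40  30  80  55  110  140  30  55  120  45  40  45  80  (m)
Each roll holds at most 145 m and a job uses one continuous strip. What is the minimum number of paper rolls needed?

Total = 140 + 130 + 120 + 110 + 80 + 80 + 55 + 55 + 45 + 45 + 40 + 40 + 30 + 30 = 1000 m.
Lower bound: ⌈1000/145⌉ = 7 paper rolls.
A packing using 8 paper rolls:
  roll 1: 140 = 140
  roll 2: 130 = 130
  roll 3: 120 = 120
  roll 4: 110 + 30 = 140
  roll 5: 80 + 55 = 135
  roll 6: 80 + 55 = 135
  roll 7: 45 + 45 + 40 = 130
  roll 8: 40 + 30 = 70
No arrangement into 7 paper rolls stays within capacity, so 8 is optimal.

8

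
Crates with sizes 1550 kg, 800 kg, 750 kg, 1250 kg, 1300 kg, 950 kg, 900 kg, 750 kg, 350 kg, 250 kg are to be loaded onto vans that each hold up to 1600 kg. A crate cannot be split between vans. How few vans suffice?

7

Total = 1550 + 1300 + 1250 + 950 + 900 + 800 + 750 + 750 + 350 + 250 = 8850 kg.
Lower bound: ⌈8850/1600⌉ = 6 vans.
A packing using 7 vans:
  van 1: 1550 = 1550
  van 2: 1300 + 250 = 1550
  van 3: 1250 + 350 = 1600
  van 4: 950 = 950
  van 5: 900 = 900
  van 6: 800 + 750 = 1550
  van 7: 750 = 750
No arrangement into 6 vans stays within capacity, so 7 is optimal.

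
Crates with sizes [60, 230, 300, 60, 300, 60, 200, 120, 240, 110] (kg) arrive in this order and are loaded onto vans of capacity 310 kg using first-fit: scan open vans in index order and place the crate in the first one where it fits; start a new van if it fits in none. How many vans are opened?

6

  60 → van 1 (new)  [load 60/310]
  230 → van 1  [load 290/310]
  300 → van 2 (new)  [load 300/310]
  60 → van 3 (new)  [load 60/310]
  300 → van 4 (new)  [load 300/310]
  60 → van 3  [load 120/310]
  200 → van 5 (new)  [load 200/310]
  120 → van 3  [load 240/310]
  240 → van 6 (new)  [load 240/310]
  110 → van 5  [load 310/310]
6 vans opened.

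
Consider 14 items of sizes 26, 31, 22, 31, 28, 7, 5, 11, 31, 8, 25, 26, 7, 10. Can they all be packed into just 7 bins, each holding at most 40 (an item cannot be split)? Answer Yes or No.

Total = 268; ⌈268/40⌉ = 7.
8 items each exceed half the capacity and cannot share a bin, forcing at least 8 bins.
At least 8 bins are required, but only 7 are allowed.

No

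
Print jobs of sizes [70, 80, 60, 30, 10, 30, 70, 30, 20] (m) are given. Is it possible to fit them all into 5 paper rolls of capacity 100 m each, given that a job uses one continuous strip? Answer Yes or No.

A valid assignment using 4 paper rolls:
  roll 1: 80 + 20 = 100
  roll 2: 70 + 30 = 100
  roll 3: 70 + 30 = 100
  roll 4: 60 + 30 + 10 = 100
That uses only 4 ≤ 5, so 5 paper rolls are enough.

Yes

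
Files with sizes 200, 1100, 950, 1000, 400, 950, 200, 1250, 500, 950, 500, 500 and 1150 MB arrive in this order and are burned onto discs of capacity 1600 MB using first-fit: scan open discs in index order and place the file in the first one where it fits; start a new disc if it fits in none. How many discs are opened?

7

  200 → disc 1 (new)  [load 200/1600]
  1100 → disc 1  [load 1300/1600]
  950 → disc 2 (new)  [load 950/1600]
  1000 → disc 3 (new)  [load 1000/1600]
  400 → disc 2  [load 1350/1600]
  950 → disc 4 (new)  [load 950/1600]
  200 → disc 1  [load 1500/1600]
  1250 → disc 5 (new)  [load 1250/1600]
  500 → disc 3  [load 1500/1600]
  950 → disc 6 (new)  [load 950/1600]
  500 → disc 4  [load 1450/1600]
  500 → disc 6  [load 1450/1600]
  1150 → disc 7 (new)  [load 1150/1600]
7 discs opened.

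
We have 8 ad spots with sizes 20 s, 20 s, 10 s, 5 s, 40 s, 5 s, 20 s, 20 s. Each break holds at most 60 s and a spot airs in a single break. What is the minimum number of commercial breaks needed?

3

Total = 40 + 20 + 20 + 20 + 20 + 10 + 5 + 5 = 140 s.
Lower bound: ⌈140/60⌉ = 3 commercial breaks.
A packing using 3 commercial breaks:
  break 1: 40 + 20 = 60
  break 2: 20 + 20 + 20 = 60
  break 3: 10 + 5 + 5 = 20
This matches the lower bound, so 3 is optimal.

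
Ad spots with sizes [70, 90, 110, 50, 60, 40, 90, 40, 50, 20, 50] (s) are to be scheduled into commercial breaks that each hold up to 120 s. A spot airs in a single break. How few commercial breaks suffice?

Total = 110 + 90 + 90 + 70 + 60 + 50 + 50 + 50 + 40 + 40 + 20 = 670 s.
Lower bound: ⌈670/120⌉ = 6 commercial breaks.
A packing using 7 commercial breaks:
  break 1: 110 = 110
  break 2: 90 + 20 = 110
  break 3: 90 = 90
  break 4: 70 + 50 = 120
  break 5: 60 + 50 = 110
  break 6: 50 + 40 = 90
  break 7: 40 = 40
No arrangement into 6 commercial breaks stays within capacity, so 7 is optimal.

7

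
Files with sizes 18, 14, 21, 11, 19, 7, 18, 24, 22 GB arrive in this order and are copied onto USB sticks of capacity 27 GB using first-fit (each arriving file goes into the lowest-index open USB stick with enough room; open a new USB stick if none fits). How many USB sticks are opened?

7

  18 → USB stick 1 (new)  [load 18/27]
  14 → USB stick 2 (new)  [load 14/27]
  21 → USB stick 3 (new)  [load 21/27]
  11 → USB stick 2  [load 25/27]
  19 → USB stick 4 (new)  [load 19/27]
  7 → USB stick 1  [load 25/27]
  18 → USB stick 5 (new)  [load 18/27]
  24 → USB stick 6 (new)  [load 24/27]
  22 → USB stick 7 (new)  [load 22/27]
7 USB sticks opened.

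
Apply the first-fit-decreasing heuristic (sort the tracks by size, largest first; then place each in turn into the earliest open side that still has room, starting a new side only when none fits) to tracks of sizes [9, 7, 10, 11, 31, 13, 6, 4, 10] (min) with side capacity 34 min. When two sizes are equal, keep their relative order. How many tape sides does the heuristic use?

4

Sorted descending: 31, 13, 11, 10, 10, 9, 7, 6, 4.
  31 → side 1 (new)  [load 31/34]
  13 → side 2 (new)  [load 13/34]
  11 → side 2  [load 24/34]
  10 → side 2  [load 34/34]
  10 → side 3 (new)  [load 10/34]
  9 → side 3  [load 19/34]
  7 → side 3  [load 26/34]
  6 → side 3  [load 32/34]
  4 → side 4 (new)  [load 4/34]
4 tape sides opened.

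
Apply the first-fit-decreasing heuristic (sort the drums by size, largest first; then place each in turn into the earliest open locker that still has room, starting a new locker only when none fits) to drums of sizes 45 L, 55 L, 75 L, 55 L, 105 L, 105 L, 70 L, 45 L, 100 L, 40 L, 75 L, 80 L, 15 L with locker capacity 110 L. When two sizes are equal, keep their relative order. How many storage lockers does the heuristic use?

Sorted descending: 105, 105, 100, 80, 75, 75, 70, 55, 55, 45, 45, 40, 15.
  105 → locker 1 (new)  [load 105/110]
  105 → locker 2 (new)  [load 105/110]
  100 → locker 3 (new)  [load 100/110]
  80 → locker 4 (new)  [load 80/110]
  75 → locker 5 (new)  [load 75/110]
  75 → locker 6 (new)  [load 75/110]
  70 → locker 7 (new)  [load 70/110]
  55 → locker 8 (new)  [load 55/110]
  55 → locker 8  [load 110/110]
  45 → locker 9 (new)  [load 45/110]
  45 → locker 9  [load 90/110]
  40 → locker 7  [load 110/110]
  15 → locker 4  [load 95/110]
9 storage lockers opened.

9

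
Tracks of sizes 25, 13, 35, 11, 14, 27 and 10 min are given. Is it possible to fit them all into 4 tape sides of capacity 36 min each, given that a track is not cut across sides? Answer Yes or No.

Total = 135 min; ⌈135/36⌉ = 4.
The bound of 4 does not rule out 4, but exhaustive search shows no assignment into 4 tape sides of capacity 36 min exists — the minimum is 5.

No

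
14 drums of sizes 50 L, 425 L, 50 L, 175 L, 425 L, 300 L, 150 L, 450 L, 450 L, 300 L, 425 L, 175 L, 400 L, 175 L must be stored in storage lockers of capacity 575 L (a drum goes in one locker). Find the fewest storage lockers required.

8

Total = 450 + 450 + 425 + 425 + 425 + 400 + 300 + 300 + 175 + 175 + 175 + 150 + 50 + 50 = 3950 L.
Lower bound: ⌈3950/575⌉ = 7 storage lockers.
Also, 8 drums each exceed 575/2 L, and no two of those can share a locker, so at least 8 storage lockers are needed.
A packing using 8 storage lockers:
  locker 1: 450 + 50 + 50 = 550
  locker 2: 450 = 450
  locker 3: 425 + 150 = 575
  locker 4: 425 = 425
  locker 5: 425 = 425
  locker 6: 400 + 175 = 575
  locker 7: 300 + 175 = 475
  locker 8: 300 + 175 = 475
This matches the lower bound, so 8 is optimal.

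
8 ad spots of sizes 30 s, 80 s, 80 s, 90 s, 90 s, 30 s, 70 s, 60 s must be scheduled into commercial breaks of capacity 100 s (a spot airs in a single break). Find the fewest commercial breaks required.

Total = 90 + 90 + 80 + 80 + 70 + 60 + 30 + 30 = 530 s.
Lower bound: ⌈530/100⌉ = 6 commercial breaks.
A packing using 6 commercial breaks:
  break 1: 90 = 90
  break 2: 90 = 90
  break 3: 80 = 80
  break 4: 80 = 80
  break 5: 70 + 30 = 100
  break 6: 60 + 30 = 90
This matches the lower bound, so 6 is optimal.

6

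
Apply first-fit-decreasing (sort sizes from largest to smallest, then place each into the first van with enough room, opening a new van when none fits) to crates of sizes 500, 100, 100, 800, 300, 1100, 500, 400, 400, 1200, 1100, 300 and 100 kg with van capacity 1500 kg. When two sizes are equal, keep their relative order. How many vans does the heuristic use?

Sorted descending: 1200, 1100, 1100, 800, 500, 500, 400, 400, 300, 300, 100, 100, 100.
  1200 → van 1 (new)  [load 1200/1500]
  1100 → van 2 (new)  [load 1100/1500]
  1100 → van 3 (new)  [load 1100/1500]
  800 → van 4 (new)  [load 800/1500]
  500 → van 4  [load 1300/1500]
  500 → van 5 (new)  [load 500/1500]
  400 → van 2  [load 1500/1500]
  400 → van 3  [load 1500/1500]
  300 → van 1  [load 1500/1500]
  300 → van 5  [load 800/1500]
  100 → van 4  [load 1400/1500]
  100 → van 4  [load 1500/1500]
  100 → van 5  [load 900/1500]
5 vans opened.

5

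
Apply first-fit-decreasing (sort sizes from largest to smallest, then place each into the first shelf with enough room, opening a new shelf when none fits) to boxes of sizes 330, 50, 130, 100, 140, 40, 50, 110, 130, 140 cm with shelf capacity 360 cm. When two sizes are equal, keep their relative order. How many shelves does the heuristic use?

Sorted descending: 330, 140, 140, 130, 130, 110, 100, 50, 50, 40.
  330 → shelf 1 (new)  [load 330/360]
  140 → shelf 2 (new)  [load 140/360]
  140 → shelf 2  [load 280/360]
  130 → shelf 3 (new)  [load 130/360]
  130 → shelf 3  [load 260/360]
  110 → shelf 4 (new)  [load 110/360]
  100 → shelf 3  [load 360/360]
  50 → shelf 2  [load 330/360]
  50 → shelf 4  [load 160/360]
  40 → shelf 4  [load 200/360]
4 shelves opened.

4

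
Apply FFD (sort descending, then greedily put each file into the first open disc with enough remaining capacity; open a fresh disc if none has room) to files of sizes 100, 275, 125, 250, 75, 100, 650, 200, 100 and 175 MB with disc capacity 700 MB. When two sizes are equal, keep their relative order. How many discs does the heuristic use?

3

Sorted descending: 650, 275, 250, 200, 175, 125, 100, 100, 100, 75.
  650 → disc 1 (new)  [load 650/700]
  275 → disc 2 (new)  [load 275/700]
  250 → disc 2  [load 525/700]
  200 → disc 3 (new)  [load 200/700]
  175 → disc 2  [load 700/700]
  125 → disc 3  [load 325/700]
  100 → disc 3  [load 425/700]
  100 → disc 3  [load 525/700]
  100 → disc 3  [load 625/700]
  75 → disc 3  [load 700/700]
3 discs opened.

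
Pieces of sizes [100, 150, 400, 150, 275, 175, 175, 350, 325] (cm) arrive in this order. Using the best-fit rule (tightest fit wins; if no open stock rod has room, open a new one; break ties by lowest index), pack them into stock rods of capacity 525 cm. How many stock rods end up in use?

5

  100 → stock rod 1 (new)  [load 100/525]
  150 → stock rod 1  [load 250/525]
  400 → stock rod 2 (new)  [load 400/525]
  150 → stock rod 1  [load 400/525]
  275 → stock rod 3 (new)  [load 275/525]
  175 → stock rod 3  [load 450/525]
  175 → stock rod 4 (new)  [load 175/525]
  350 → stock rod 4  [load 525/525]
  325 → stock rod 5 (new)  [load 325/525]
5 stock rods opened.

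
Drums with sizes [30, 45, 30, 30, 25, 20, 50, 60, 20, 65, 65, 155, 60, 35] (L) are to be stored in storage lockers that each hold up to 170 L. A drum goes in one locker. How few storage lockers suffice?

Total = 155 + 65 + 65 + 60 + 60 + 50 + 45 + 35 + 30 + 30 + 30 + 25 + 20 + 20 = 690 L.
Lower bound: ⌈690/170⌉ = 5 storage lockers.
A packing using 5 storage lockers:
  locker 1: 155 = 155
  locker 2: 65 + 65 + 35 = 165
  locker 3: 60 + 60 + 50 = 170
  locker 4: 45 + 30 + 30 + 30 + 25 = 160
  locker 5: 20 + 20 = 40
This matches the lower bound, so 5 is optimal.

5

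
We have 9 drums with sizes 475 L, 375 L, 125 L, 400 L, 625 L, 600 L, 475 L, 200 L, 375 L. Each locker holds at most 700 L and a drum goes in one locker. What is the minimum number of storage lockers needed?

7

Total = 625 + 600 + 475 + 475 + 400 + 375 + 375 + 200 + 125 = 3650 L.
Lower bound: ⌈3650/700⌉ = 6 storage lockers.
Also, 7 drums each exceed 350 L, and no two of those can share a locker, so at least 7 storage lockers are needed.
A packing using 7 storage lockers:
  locker 1: 625 = 625
  locker 2: 600 = 600
  locker 3: 475 + 200 = 675
  locker 4: 475 + 125 = 600
  locker 5: 400 = 400
  locker 6: 375 = 375
  locker 7: 375 = 375
This matches the lower bound, so 7 is optimal.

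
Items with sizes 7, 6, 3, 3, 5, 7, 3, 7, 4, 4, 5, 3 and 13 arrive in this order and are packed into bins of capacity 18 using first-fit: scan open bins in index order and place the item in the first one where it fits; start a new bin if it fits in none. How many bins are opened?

  7 → bin 1 (new)  [load 7/18]
  6 → bin 1  [load 13/18]
  3 → bin 1  [load 16/18]
  3 → bin 2 (new)  [load 3/18]
  5 → bin 2  [load 8/18]
  7 → bin 2  [load 15/18]
  3 → bin 2  [load 18/18]
  7 → bin 3 (new)  [load 7/18]
  4 → bin 3  [load 11/18]
  4 → bin 3  [load 15/18]
  5 → bin 4 (new)  [load 5/18]
  3 → bin 3  [load 18/18]
  13 → bin 4  [load 18/18]
4 bins opened.

4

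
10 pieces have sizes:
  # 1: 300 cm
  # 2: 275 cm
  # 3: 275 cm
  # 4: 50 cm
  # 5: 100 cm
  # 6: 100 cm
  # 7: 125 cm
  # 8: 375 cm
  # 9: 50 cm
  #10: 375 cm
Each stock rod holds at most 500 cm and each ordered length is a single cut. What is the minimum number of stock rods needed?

Total = 375 + 375 + 300 + 275 + 275 + 125 + 100 + 100 + 50 + 50 = 2025 cm.
Lower bound: ⌈2025/500⌉ = 5 stock rods.
A packing using 5 stock rods:
  stock rod 1: 375 + 125 = 500
  stock rod 2: 375 + 100 = 475
  stock rod 3: 300 + 100 + 50 + 50 = 500
  stock rod 4: 275 = 275
  stock rod 5: 275 = 275
This matches the lower bound, so 5 is optimal.

5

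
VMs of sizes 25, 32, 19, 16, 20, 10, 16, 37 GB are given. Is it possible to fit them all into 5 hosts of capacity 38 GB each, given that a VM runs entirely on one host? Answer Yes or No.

A valid assignment using 5 hosts:
  host 1: 37 = 37
  host 2: 32 = 32
  host 3: 25 + 10 = 35
  host 4: 20 + 16 = 36
  host 5: 19 + 16 = 35
Every load is within 38 GB, so 5 hosts suffice.

Yes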